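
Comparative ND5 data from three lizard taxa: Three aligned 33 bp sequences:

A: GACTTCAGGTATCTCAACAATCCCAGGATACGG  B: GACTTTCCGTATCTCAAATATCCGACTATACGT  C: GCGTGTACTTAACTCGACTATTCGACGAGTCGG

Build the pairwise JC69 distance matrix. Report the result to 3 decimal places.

A–B: 9/33 sites differ → p ≈ 0.272727, d = −0.75 ln(1 − 0.363636) = 0.338988 ≈ 0.339.
A–C: 14/33 sites differ → p ≈ 0.424242, d = −0.75 ln(1 − 0.565656) = 0.625439 ≈ 0.625.
B–C: 13/33 sites differ → p ≈ 0.393939, d = −0.75 ln(1 − 0.525252) = 0.558728 ≈ 0.559.

d(A,B) = 0.339, d(A,C) = 0.625, d(B,C) = 0.559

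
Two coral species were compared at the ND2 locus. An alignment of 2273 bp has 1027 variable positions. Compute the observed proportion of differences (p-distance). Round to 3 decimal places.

p = 1027/2273 = 0.451825… ≈ 0.452 (to 3 d.p.).

0.452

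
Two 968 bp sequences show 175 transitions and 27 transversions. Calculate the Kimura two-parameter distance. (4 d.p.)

0.2611

P = 175/968 ≈ 0.180785 and Q = 27/968 ≈ 0.027893.
Under the Kimura two-parameter model, d = −½ ln(1 − 2P − Q) − ¼ ln(1 − 2Q).
1 − 2P − Q = 0.610537, giving −½ ln(0.610537) = 0.246708.
1 − 2Q = 0.944214, giving −¼ ln(0.944214) = 0.014351.
d = 0.246708 + 0.014351 = 0.261059.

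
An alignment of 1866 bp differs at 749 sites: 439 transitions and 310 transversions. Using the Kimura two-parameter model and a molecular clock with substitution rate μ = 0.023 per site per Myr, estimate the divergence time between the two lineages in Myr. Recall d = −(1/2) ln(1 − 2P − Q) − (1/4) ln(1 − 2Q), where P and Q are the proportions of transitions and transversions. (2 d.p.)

P = 439/1866 ≈ 0.235263 and Q = 310/1866 ≈ 0.166131.
Under the Kimura two-parameter model, d = −½ ln(1 − 2P − Q) − ¼ ln(1 − 2Q).
1 − 2P − Q = 0.363343, giving −½ ln(0.363343) = 0.506204.
1 − 2Q = 0.667738, giving −¼ ln(0.667738) = 0.100965.
d = 0.506204 + 0.100965 = 0.607169.
Under a molecular clock d = 2μt, so t = d/(2μ) = 0.607169 / (2 × 0.023) = 13.20 Myr.

13.20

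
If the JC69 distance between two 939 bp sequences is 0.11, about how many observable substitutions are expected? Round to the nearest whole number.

96

Invert JC69: p = (3/4)(1 − e^(−4d/3)) = 0.75 × (1 − e^(-0.146667)) = 0.75 × (1 − 0.863582) = 0.102314.
Expected differing sites = pL ≈ 0.102314 × 939 = 96.072846 ≈ 96.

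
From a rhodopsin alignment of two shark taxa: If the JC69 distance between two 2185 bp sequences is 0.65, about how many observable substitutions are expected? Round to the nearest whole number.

950

Invert JC69: p = (3/4)(1 − e^(−4d/3)) = 0.75 × (1 − e^(-0.866667)) = 0.75 × (1 − 0.420350) = 0.434738.
Expected differing sites = pL ≈ 0.434738 × 2185 = 949.90253 ≈ 950.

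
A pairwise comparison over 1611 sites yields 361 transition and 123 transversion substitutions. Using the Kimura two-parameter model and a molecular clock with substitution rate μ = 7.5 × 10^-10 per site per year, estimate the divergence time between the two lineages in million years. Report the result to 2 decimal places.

P = 361/1611 ≈ 0.224084 and Q = 123/1611 ≈ 0.07635.
Under the Kimura two-parameter model, d = −½ ln(1 − 2P − Q) − ¼ ln(1 − 2Q).
1 − 2P − Q = 0.475482, giving −½ ln(0.475482) = 0.371713.
1 − 2Q = 0.8473, giving −¼ ln(0.8473) = 0.041425.
d = 0.371713 + 0.041425 = 0.413138.
Under a molecular clock d = 2μt, so t = d/(2μ) = 0.413138 / (2 × 7.5 × 10^-10) = 275.43 million years.

275.43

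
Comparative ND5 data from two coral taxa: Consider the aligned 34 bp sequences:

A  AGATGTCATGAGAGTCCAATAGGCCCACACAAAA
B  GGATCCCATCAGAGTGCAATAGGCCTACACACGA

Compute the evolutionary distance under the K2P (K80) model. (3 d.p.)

0.285

Of 34 sites, 4 differences are transitions and 4 are transversions, so P = 4/34 ≈ 0.117647 and Q = 4/34 ≈ 0.117647.
Under the Kimura two-parameter model, d = −½ ln(1 − 2P − Q) − ¼ ln(1 − 2Q).
1 − 2P − Q = 0.647059, giving −½ ln(0.647059) = 0.217659.
1 − 2Q = 0.764706, giving −¼ ln(0.764706) = 0.067066.
d = 0.217659 + 0.067066 = 0.284725.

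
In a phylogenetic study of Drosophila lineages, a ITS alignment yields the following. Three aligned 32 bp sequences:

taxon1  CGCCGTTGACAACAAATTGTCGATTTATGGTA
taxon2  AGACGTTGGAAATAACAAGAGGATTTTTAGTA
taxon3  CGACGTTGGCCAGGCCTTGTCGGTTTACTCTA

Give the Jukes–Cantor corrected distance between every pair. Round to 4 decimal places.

d(taxon1,taxon2) = 0.5199, d(taxon1,taxon3) = 0.4598, d(taxon2,taxon3) = 0.7356

taxon1–taxon2: 12/32 sites differ → p = 0.375, d = −0.75 ln(1 − 0.5) = 0.519860 ≈ 0.5199.
taxon1–taxon3: 11/32 sites differ → p = 0.34375, d = −0.75 ln(1 − 0.458333) = 0.459828 ≈ 0.4598.
taxon2–taxon3: 15/32 sites differ → p = 0.46875, d = −0.75 ln(1 − 0.625) = 0.735622 ≈ 0.7356.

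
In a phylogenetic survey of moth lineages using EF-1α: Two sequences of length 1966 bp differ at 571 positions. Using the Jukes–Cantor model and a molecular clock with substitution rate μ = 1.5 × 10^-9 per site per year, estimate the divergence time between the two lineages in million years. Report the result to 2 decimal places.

122.45

p = 571/1966 ≈ 0.290437.
d = −(3/4) ln(1 − 4p/3) = −0.75 ln(1 − 0.387249) = −0.75 ln(0.612751)
  = −0.75 × (-0.489797) = 0.367348 substitutions/site.
Under a molecular clock d = 2μt, so t = d/(2μ) = 0.367348 / (2 × 1.5 × 10^-9) = 122.45 million years.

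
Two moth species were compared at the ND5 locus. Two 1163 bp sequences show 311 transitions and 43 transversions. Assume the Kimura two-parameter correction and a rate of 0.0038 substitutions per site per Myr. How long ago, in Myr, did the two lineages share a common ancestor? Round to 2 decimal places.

58.33

P = 311/1163 ≈ 0.267412 and Q = 43/1163 ≈ 0.036973.
Under the Kimura two-parameter model, d = −½ ln(1 − 2P − Q) − ¼ ln(1 − 2Q).
1 − 2P − Q = 0.428203, giving −½ ln(0.428203) = 0.424079.
1 − 2Q = 0.926054, giving −¼ ln(0.926054) = 0.019206.
d = 0.424079 + 0.019206 = 0.443285.
Under a molecular clock d = 2μt, so t = d/(2μ) = 0.443285 / (2 × 0.0038) = 58.33 Myr.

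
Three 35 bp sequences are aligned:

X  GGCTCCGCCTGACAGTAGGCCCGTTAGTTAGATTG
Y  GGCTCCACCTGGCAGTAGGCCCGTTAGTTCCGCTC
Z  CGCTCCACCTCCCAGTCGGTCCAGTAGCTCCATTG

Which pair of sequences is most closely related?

X and Y

X–Y: 7/35 differ, p = 0.200, d = 0.233.
X–Z: 11/35 differ, p = 0.314, d = 0.407.
Y–Z: 11/35 differ, p = 0.314, d = 0.407.
The smallest distance is between X and Y.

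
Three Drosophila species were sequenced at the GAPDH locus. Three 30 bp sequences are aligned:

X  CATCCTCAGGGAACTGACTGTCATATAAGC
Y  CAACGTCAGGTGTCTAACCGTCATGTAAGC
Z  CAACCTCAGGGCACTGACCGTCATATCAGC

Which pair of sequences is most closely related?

X–Y: 8/30 differ, p = 0.267, d = 0.330.
X–Z: 4/30 differ, p = 0.133, d = 0.147.
Y–Z: 7/30 differ, p = 0.233, d = 0.280.
The smallest distance is between X and Z.

X and Z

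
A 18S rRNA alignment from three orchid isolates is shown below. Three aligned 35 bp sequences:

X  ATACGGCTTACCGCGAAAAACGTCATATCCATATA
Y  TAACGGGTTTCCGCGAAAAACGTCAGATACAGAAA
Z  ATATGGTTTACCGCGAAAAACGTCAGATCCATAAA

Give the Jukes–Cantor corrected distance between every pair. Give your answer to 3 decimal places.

X–Y: 8/35 sites differ → p ≈ 0.228571, d = −0.75 ln(1 − 0.304761) = 0.272625 ≈ 0.273.
X–Z: 4/35 sites differ → p ≈ 0.114286, d = −0.75 ln(1 − 0.152381) = 0.123993 ≈ 0.124.
Y–Z: 7/35 sites differ → p = 0.2, d = −0.75 ln(1 − 0.266667) = 0.232617 ≈ 0.233.

d(X,Y) = 0.273, d(X,Z) = 0.124, d(Y,Z) = 0.233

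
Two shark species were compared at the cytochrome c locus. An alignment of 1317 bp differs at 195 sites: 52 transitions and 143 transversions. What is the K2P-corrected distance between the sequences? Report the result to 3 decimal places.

0.165

P = 52/1317 ≈ 0.039484 and Q = 143/1317 ≈ 0.10858.
Under the Kimura two-parameter model, d = −½ ln(1 − 2P − Q) − ¼ ln(1 − 2Q).
1 − 2P − Q = 0.812452, giving −½ ln(0.812452) = 0.103849.
1 − 2Q = 0.78284, giving −¼ ln(0.78284) = 0.061207.
d = 0.103849 + 0.061207 = 0.165056.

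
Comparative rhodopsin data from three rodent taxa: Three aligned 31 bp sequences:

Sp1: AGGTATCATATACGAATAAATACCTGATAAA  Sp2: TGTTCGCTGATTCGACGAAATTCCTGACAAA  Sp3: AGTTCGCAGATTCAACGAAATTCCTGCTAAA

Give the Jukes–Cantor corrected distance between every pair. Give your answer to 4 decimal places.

d(Sp1,Sp2) = 0.4806, d(Sp1,Sp3) = 0.4217, d(Sp2,Sp3) = 0.1816

Sp1–Sp2: 11/31 sites differ → p ≈ 0.354839, d = −0.75 ln(1 − 0.473119) = 0.480585 ≈ 0.4806.
Sp1–Sp3: 10/31 sites differ → p ≈ 0.322581, d = −0.75 ln(1 − 0.430108) = 0.421731 ≈ 0.4217.
Sp2–Sp3: 5/31 sites differ → p ≈ 0.16129, d = −0.75 ln(1 − 0.215053) = 0.181604 ≈ 0.1816.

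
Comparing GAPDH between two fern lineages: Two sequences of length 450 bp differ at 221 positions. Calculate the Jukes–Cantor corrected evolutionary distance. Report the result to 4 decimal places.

p = 221/450 ≈ 0.491111.
d = −(3/4) ln(1 − 4p/3) = −0.75 ln(1 − 0.654815) = −0.75 ln(0.345185)
  = −0.75 × (-1.063675) = 0.797756 substitutions/site.

0.7978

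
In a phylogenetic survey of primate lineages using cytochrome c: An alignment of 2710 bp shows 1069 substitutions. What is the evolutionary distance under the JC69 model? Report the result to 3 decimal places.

0.560

p = 1069/2710 ≈ 0.394465.
d = −(3/4) ln(1 − 4p/3) = −0.75 ln(1 − 0.525953) = −0.75 ln(0.474047)
  = −0.75 × (-0.746449) = 0.559837 substitutions/site.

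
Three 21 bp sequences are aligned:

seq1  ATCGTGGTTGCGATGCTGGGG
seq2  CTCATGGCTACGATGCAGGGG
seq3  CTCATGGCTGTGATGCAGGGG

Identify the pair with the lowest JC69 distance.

seq2 and seq3

seq1–seq2: 5/21 differ, p = 0.238, d = 0.286.
seq1–seq3: 5/21 differ, p = 0.238, d = 0.286.
seq2–seq3: 2/21 differ, p = 0.095, d = 0.102.
The smallest distance is between seq2 and seq3.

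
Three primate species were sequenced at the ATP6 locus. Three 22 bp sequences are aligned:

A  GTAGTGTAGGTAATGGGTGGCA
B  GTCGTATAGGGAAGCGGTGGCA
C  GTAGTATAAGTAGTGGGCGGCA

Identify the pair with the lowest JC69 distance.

A and C

A–B: 5/22 differ, p = 0.227, d = 0.271.
A–C: 4/22 differ, p = 0.182, d = 0.208.
B–C: 7/22 differ, p = 0.318, d = 0.414.
The smallest distance is between A and C.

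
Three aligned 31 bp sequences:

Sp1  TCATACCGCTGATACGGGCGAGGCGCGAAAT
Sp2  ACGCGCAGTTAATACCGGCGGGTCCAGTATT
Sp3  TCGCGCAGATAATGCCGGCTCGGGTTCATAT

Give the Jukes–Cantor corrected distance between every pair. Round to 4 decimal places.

Sp1–Sp2: 14/31 sites differ → p ≈ 0.451613, d = −0.75 ln(1 − 0.602151) = 0.691262 ≈ 0.6913.
Sp1–Sp3: 15/31 sites differ → p ≈ 0.483871, d = −0.75 ln(1 − 0.645161) = 0.777068 ≈ 0.7771.
Sp2–Sp3: 13/31 sites differ → p ≈ 0.419355, d = −0.75 ln(1 − 0.55914) = 0.614271 ≈ 0.6143.

d(Sp1,Sp2) = 0.6913, d(Sp1,Sp3) = 0.7771, d(Sp2,Sp3) = 0.6143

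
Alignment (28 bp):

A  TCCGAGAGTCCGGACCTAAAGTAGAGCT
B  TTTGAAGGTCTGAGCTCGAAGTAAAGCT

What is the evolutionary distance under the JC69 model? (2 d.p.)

The sequences differ at 11 of 28 sites, so p = 11/28 ≈ 0.392857.
d = −(3/4) ln(1 − 4p/3) = −0.75 ln(1 − 0.523809) = −0.75 ln(0.476191)
  = −0.75 × (-0.741936) = 0.556452 substitutions/site.

0.56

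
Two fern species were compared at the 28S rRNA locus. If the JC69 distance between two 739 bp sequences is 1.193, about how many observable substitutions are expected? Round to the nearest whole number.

Invert JC69: p = (3/4)(1 − e^(−4d/3)) = 0.75 × (1 − e^(-1.590667)) = 0.75 × (1 − 0.203790) = 0.597158.
Expected differing sites = pL ≈ 0.597158 × 739 = 441.299762 ≈ 441.

441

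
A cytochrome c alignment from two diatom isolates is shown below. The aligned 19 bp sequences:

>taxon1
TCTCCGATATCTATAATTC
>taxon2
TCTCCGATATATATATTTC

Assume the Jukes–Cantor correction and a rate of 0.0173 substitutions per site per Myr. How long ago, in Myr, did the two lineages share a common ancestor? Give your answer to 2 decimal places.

The sequences differ at 2 of 19 sites (11, 16), so p = 2/19 ≈ 0.105263.
d = −(3/4) ln(1 − 4p/3) = −0.75 ln(1 − 0.140351) = −0.75 ln(0.859649)
  = −0.75 × (-0.151231) = 0.113423 substitutions/site.
Under a molecular clock d = 2μt, so t = d/(2μ) = 0.113423 / (2 × 0.0173) = 3.28 Myr.

3.28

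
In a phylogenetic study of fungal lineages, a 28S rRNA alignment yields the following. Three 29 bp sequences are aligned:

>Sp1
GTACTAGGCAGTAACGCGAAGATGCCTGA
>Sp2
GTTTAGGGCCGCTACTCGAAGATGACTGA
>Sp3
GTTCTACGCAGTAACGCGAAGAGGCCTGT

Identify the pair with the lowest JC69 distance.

Sp1–Sp2: 9/29 differ, p = 0.310, d = 0.401.
Sp1–Sp3: 4/29 differ, p = 0.138, d = 0.152.
Sp2–Sp3: 11/29 differ, p = 0.379, d = 0.529.
The smallest distance is between Sp1 and Sp3.

Sp1 and Sp3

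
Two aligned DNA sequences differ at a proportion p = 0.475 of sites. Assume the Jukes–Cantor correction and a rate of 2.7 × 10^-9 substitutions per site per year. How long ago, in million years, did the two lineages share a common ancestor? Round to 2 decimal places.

d = −(3/4) ln(1 − 4p/3) = −0.75 ln(1 − 0.633333) = −0.75 ln(0.366667)
  = −0.75 × (-1.003301) = 0.752476 substitutions/site.
Under a molecular clock d = 2μt, so t = d/(2μ) = 0.752476 / (2 × 2.7 × 10^-9) = 139.35 million years.

139.35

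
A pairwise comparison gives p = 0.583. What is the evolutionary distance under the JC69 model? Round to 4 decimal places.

d = −(3/4) ln(1 − 4p/3) = −0.75 ln(1 − 0.777333) = −0.75 ln(0.222667)
  = −0.75 × (-1.502078) = 1.126559 substitutions/site.

1.1266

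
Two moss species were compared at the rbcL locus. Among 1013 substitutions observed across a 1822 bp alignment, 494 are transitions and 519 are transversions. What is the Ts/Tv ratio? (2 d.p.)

0.95

R = 494/519 = 0.951830… ≈ 0.95 (to 2 d.p.).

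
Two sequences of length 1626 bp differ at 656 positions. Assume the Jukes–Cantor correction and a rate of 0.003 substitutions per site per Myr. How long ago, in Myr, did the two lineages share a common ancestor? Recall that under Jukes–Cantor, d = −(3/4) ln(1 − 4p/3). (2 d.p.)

p = 656/1626 ≈ 0.403444.
d = −(3/4) ln(1 − 4p/3) = −0.75 ln(1 − 0.537925) = −0.75 ln(0.462075)
  = −0.75 × (-0.772028) = 0.579021 substitutions/site.
Under a molecular clock d = 2μt, so t = d/(2μ) = 0.579021 / (2 × 0.003) = 96.50 Myr.

96.50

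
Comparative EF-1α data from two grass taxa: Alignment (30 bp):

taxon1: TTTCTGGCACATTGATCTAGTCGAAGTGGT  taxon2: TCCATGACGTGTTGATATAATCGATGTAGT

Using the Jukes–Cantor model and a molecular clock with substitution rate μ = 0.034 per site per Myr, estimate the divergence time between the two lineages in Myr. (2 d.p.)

7.40

The sequences differ at 11 of 30 sites, so p = 11/30 ≈ 0.366667.
d = −(3/4) ln(1 − 4p/3) = −0.75 ln(1 − 0.488889) = −0.75 ln(0.511111)
  = −0.75 × (-0.671168) = 0.503376 substitutions/site.
Under a molecular clock d = 2μt, so t = d/(2μ) = 0.503376 / (2 × 0.034) = 7.40 Myr.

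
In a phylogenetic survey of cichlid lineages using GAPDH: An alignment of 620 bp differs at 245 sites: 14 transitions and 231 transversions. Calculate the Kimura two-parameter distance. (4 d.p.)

0.6122

P = 14/620 ≈ 0.022581 and Q = 231/620 ≈ 0.372581.
Under the Kimura two-parameter model, d = −½ ln(1 − 2P − Q) − ¼ ln(1 − 2Q).
1 − 2P − Q = 0.582257, giving −½ ln(0.582257) = 0.270422.
1 − 2Q = 0.254838, giving −¼ ln(0.254838) = 0.341782.
d = 0.270422 + 0.341782 = 0.612204.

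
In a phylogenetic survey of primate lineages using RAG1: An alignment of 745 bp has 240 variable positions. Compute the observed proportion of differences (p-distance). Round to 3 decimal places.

p = 240/745 = 0.322147… ≈ 0.322 (to 3 d.p.).

0.322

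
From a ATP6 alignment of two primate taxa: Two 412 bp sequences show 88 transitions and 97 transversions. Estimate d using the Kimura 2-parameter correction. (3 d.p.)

P = 88/412 ≈ 0.213592 and Q = 97/412 ≈ 0.235437.
Under the Kimura two-parameter model, d = −½ ln(1 − 2P − Q) − ¼ ln(1 − 2Q).
1 − 2P − Q = 0.337379, giving −½ ln(0.337379) = 0.543274.
1 − 2Q = 0.529126, giving −¼ ln(0.529126) = 0.159132.
d = 0.543274 + 0.159132 = 0.702406.

0.702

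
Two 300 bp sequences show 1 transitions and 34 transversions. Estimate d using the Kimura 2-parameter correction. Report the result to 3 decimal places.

P = 1/300 ≈ 0.003333 and Q = 34/300 ≈ 0.113333.
Under the Kimura two-parameter model, d = −½ ln(1 − 2P − Q) − ¼ ln(1 − 2Q).
1 − 2P − Q = 0.880001, giving −½ ln(0.880001) = 0.063916.
1 − 2Q = 0.773334, giving −¼ ln(0.773334) = 0.064261.
d = 0.063916 + 0.064261 = 0.128177.

0.128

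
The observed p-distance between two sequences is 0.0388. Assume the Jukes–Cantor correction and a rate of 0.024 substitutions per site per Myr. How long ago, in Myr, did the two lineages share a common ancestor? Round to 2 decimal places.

0.83

d = −(3/4) ln(1 − 4p/3) = −0.75 ln(1 − 0.051733) = −0.75 ln(0.948267)
  = −0.75 × (-0.053119) = 0.039839 substitutions/site.
Under a molecular clock d = 2μt, so t = d/(2μ) = 0.039839 / (2 × 0.024) = 0.83 Myr.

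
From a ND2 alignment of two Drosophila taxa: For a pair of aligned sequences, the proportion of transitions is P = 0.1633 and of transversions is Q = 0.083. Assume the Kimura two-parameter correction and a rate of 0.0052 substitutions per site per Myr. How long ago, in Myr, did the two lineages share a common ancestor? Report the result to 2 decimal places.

Under the Kimura two-parameter model, d = −½ ln(1 − 2P − Q) − ¼ ln(1 − 2Q).
1 − 2P − Q = 0.5904, giving −½ ln(0.5904) = 0.263478.
1 − 2Q = 0.834, giving −¼ ln(0.834) = 0.045380.
d = 0.263478 + 0.045380 = 0.308858.
Under a molecular clock d = 2μt, so t = d/(2μ) = 0.308858 / (2 × 0.0052) = 29.70 Myr.

29.70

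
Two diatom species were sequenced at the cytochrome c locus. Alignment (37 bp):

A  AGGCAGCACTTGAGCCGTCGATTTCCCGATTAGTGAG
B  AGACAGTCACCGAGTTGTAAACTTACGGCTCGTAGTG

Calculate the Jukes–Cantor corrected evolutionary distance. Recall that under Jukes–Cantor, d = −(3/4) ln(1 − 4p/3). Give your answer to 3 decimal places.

0.866

The sequences differ at 19 of 37 sites, so p = 19/37 ≈ 0.513514.
d = −(3/4) ln(1 − 4p/3) = −0.75 ln(1 − 0.684685) = −0.75 ln(0.315315)
  = −0.75 × (-1.154183) = 0.865637 substitutions/site.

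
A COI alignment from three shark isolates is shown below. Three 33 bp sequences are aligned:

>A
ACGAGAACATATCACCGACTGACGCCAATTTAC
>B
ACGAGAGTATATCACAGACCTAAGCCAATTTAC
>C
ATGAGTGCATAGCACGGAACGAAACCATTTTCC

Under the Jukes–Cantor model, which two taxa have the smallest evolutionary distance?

A–B: 6/33 differ, p = 0.182, d = 0.208.
A–C: 11/33 differ, p = 0.333, d = 0.441.
B–C: 10/33 differ, p = 0.303, d = 0.388.
The smallest distance is between A and B.

A and B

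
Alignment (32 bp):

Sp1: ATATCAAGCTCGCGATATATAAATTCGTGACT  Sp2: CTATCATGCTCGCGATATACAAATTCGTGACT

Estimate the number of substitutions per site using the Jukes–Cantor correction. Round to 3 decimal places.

The sequences differ at 3 of 32 sites (1, 7, 20), so p = 3/32 = 0.09375.
d = −(3/4) ln(1 − 4p/3) = −0.75 ln(1 − 0.125) = −0.75 ln(0.875)
  = −0.75 × (-0.133531) = 0.100148 substitutions/site.

0.100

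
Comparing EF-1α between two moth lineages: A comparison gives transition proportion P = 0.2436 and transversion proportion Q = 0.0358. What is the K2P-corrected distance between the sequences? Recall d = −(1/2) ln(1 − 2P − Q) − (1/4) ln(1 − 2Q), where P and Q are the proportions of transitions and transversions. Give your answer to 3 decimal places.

Under the Kimura two-parameter model, d = −½ ln(1 − 2P − Q) − ¼ ln(1 − 2Q).
1 − 2P − Q = 0.477, giving −½ ln(0.477) = 0.370119.
1 − 2Q = 0.9284, giving −¼ ln(0.9284) = 0.018573.
d = 0.370119 + 0.018573 = 0.388692.

0.389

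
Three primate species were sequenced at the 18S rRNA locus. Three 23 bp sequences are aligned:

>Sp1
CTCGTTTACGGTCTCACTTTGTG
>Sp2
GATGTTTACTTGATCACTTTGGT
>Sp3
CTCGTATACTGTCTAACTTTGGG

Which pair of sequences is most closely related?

Sp1 and Sp3

Sp1–Sp2: 9/23 differ, p = 0.391, d = 0.553.
Sp1–Sp3: 4/23 differ, p = 0.174, d = 0.198.
Sp2–Sp3: 9/23 differ, p = 0.391, d = 0.553.
The smallest distance is between Sp1 and Sp3.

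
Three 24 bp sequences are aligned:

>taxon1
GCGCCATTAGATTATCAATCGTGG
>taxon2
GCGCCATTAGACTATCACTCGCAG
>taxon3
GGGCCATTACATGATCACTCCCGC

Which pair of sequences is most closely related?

taxon1 and taxon2

taxon1–taxon2: 4/24 differ, p = 0.167, d = 0.188.
taxon1–taxon3: 7/24 differ, p = 0.292, d = 0.369.
taxon2–taxon3: 7/24 differ, p = 0.292, d = 0.369.
The smallest distance is between taxon1 and taxon2.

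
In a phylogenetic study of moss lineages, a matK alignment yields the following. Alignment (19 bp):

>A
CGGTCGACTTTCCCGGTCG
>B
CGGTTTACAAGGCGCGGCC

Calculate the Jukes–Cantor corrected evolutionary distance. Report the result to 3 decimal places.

0.907

The sequences differ at 10 of 19 sites (5, 6, 9, 10, 11, 12, 14, 15, 17, 19), so p = 10/19 ≈ 0.526316.
d = −(3/4) ln(1 − 4p/3) = −0.75 ln(1 − 0.701755) = −0.75 ln(0.298245)
  = −0.75 × (-1.209840) = 0.907380 substitutions/site.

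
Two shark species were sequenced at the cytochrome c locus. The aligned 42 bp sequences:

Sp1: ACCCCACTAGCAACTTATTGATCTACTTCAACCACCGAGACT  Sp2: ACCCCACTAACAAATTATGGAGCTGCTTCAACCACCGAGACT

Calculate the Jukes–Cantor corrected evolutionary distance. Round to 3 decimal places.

The sequences differ at 5 of 42 sites (10, 14, 19, 22, 25), so p = 5/42 ≈ 0.119048.
d = −(3/4) ln(1 − 4p/3) = −0.75 ln(1 − 0.158731) = −0.75 ln(0.841269)
  = −0.75 × (-0.172844) = 0.129633 substitutions/site.

0.130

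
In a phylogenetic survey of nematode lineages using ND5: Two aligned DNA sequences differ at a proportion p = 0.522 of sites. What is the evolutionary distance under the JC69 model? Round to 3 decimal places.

d = −(3/4) ln(1 − 4p/3) = −0.75 ln(1 − 0.696) = −0.75 ln(0.304)
  = −0.75 × (-1.190728) = 0.893046 substitutions/site.

0.893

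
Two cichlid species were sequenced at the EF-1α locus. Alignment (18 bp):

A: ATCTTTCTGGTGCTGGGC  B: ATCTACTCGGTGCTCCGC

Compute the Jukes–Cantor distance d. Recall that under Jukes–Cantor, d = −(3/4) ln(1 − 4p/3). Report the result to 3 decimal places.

0.441

The sequences differ at 6 of 18 sites (5, 6, 7, 8, 15, 16), so p = 6/18 ≈ 0.333333.
d = −(3/4) ln(1 − 4p/3) = −0.75 ln(1 − 0.444444) = −0.75 ln(0.555556)
  = −0.75 × (-0.587786) = 0.440840 substitutions/site.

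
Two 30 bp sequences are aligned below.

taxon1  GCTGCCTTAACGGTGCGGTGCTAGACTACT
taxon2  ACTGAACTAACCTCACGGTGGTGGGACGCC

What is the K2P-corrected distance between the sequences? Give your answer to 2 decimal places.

0.93

Of 30 sites, 9 differences are transitions and 6 are transversions, so P = 9/30 = 0.3 and Q = 6/30 = 0.2.
Under the Kimura two-parameter model, d = −½ ln(1 − 2P − Q) − ¼ ln(1 − 2Q).
1 − 2P − Q = 0.2, giving −½ ln(0.2) = 0.804719.
1 − 2Q = 0.6, giving −¼ ln(0.6) = 0.127706.
d = 0.804719 + 0.127706 = 0.932425.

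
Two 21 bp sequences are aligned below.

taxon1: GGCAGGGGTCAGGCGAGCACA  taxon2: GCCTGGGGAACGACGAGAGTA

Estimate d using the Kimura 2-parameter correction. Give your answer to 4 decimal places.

Of 21 sites, 3 differences are transitions and 6 are transversions, so P = 3/21 ≈ 0.142857 and Q = 6/21 ≈ 0.285714.
Under the Kimura two-parameter model, d = −½ ln(1 − 2P − Q) − ¼ ln(1 − 2Q).
1 − 2P − Q = 0.428572, giving −½ ln(0.428572) = 0.423648.
1 − 2Q = 0.428572, giving −¼ ln(0.428572) = 0.211824.
d = 0.423648 + 0.211824 = 0.635472.

0.6355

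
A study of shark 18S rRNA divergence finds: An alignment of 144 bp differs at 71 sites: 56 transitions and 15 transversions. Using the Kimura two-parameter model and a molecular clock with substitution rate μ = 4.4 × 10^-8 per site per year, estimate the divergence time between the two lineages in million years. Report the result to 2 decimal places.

12.80

P = 56/144 ≈ 0.388889 and Q = 15/144 ≈ 0.104167.
Under the Kimura two-parameter model, d = −½ ln(1 − 2P − Q) − ¼ ln(1 − 2Q).
1 − 2P − Q = 0.118055, giving −½ ln(0.118055) = 1.068302.
1 − 2Q = 0.791666, giving −¼ ln(0.791666) = 0.058404.
d = 1.068302 + 0.058404 = 1.126706.
Under a molecular clock d = 2μt, so t = d/(2μ) = 1.126706 / (2 × 4.4 × 10^-8) = 12.80 million years.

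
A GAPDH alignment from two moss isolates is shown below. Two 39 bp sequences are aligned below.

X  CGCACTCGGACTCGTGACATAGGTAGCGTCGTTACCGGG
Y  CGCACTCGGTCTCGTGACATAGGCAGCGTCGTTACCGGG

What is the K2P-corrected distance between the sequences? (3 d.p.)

0.053

Of 39 sites, 1 differences are transitions and 1 are transversions, so P = 1/39 ≈ 0.025641 and Q = 1/39 ≈ 0.025641.
Under the Kimura two-parameter model, d = −½ ln(1 − 2P − Q) − ¼ ln(1 − 2Q).
1 − 2P − Q = 0.923077, giving −½ ln(0.923077) = 0.040021.
1 − 2Q = 0.948718, giving −¼ ln(0.948718) = 0.013161.
d = 0.040021 + 0.013161 = 0.053182.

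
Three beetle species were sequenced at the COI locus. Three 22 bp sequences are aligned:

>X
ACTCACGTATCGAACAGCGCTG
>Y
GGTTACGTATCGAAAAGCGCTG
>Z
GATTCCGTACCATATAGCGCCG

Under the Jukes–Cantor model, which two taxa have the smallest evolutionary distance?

X–Y: 4/22 differ, p = 0.182, d = 0.208.
X–Z: 9/22 differ, p = 0.409, d = 0.591.
Y–Z: 7/22 differ, p = 0.318, d = 0.414.
The smallest distance is between X and Y.

X and Y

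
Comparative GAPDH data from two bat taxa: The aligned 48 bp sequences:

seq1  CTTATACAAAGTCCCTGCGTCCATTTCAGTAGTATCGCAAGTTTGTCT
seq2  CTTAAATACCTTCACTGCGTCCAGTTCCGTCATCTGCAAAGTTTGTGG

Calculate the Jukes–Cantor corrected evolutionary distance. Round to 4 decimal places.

0.4408

The sequences differ at 16 of 48 sites, so p = 16/48 ≈ 0.333333.
d = −(3/4) ln(1 − 4p/3) = −0.75 ln(1 − 0.444444) = −0.75 ln(0.555556)
  = −0.75 × (-0.587786) = 0.440840 substitutions/site.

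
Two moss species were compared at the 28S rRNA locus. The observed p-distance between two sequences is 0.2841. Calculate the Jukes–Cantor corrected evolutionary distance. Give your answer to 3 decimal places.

0.357

d = −(3/4) ln(1 − 4p/3) = −0.75 ln(1 − 0.3788) = −0.75 ln(0.6212)
  = −0.75 × (-0.476102) = 0.357077 substitutions/site.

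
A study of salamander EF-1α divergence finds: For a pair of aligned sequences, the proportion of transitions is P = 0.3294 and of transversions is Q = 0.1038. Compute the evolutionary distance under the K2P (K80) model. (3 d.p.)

0.777

Under the Kimura two-parameter model, d = −½ ln(1 − 2P − Q) − ¼ ln(1 − 2Q).
1 − 2P − Q = 0.2374, giving −½ ln(0.2374) = 0.719004.
1 − 2Q = 0.7924, giving −¼ ln(0.7924) = 0.058172.
d = 0.719004 + 0.058172 = 0.777176.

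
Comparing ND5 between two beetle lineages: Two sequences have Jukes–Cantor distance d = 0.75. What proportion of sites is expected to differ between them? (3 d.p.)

0.474

p = (3/4)(1 − e^(−4d/3)) = 0.75 × (1 − e^(-1)) = 0.75 × (1 − 0.367879) = 0.474091.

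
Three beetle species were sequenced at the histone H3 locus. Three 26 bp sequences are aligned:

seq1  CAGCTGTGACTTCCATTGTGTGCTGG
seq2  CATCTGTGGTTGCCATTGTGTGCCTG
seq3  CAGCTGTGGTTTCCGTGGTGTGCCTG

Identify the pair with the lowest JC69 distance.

seq1–seq2: 6/26 differ, p = 0.231, d = 0.276.
seq1–seq3: 6/26 differ, p = 0.231, d = 0.276.
seq2–seq3: 4/26 differ, p = 0.154, d = 0.172.
The smallest distance is between seq2 and seq3.

seq2 and seq3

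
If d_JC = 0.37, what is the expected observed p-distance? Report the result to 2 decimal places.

p = (3/4)(1 − e^(−4d/3)) = 0.75 × (1 − e^(-0.493333)) = 0.75 × (1 − 0.610588) = 0.292059.

0.29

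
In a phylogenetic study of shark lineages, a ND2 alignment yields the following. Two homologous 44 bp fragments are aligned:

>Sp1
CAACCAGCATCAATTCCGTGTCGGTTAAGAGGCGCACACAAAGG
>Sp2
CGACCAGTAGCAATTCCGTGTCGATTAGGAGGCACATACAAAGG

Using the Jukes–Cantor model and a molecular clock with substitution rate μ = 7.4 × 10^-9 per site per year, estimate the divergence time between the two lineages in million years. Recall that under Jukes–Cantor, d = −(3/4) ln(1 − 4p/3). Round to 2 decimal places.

12.08

The sequences differ at 7 of 44 sites (2, 8, 10, 24, 28, 34, 37), so p = 7/44 ≈ 0.159091.
d = −(3/4) ln(1 − 4p/3) = −0.75 ln(1 − 0.212121) = −0.75 ln(0.787879)
  = −0.75 × (-0.238411) = 0.178808 substitutions/site.
Under a molecular clock d = 2μt, so t = d/(2μ) = 0.178808 / (2 × 7.4 × 10^-9) = 12.08 million years.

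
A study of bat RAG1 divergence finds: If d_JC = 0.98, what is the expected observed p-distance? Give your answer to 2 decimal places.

0.55

p = (3/4)(1 − e^(−4d/3)) = 0.75 × (1 − e^(-1.306667)) = 0.75 × (1 − 0.270721) = 0.546959.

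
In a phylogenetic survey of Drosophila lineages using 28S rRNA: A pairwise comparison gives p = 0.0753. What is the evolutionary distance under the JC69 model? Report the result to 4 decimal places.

0.0794

d = −(3/4) ln(1 − 4p/3) = −0.75 ln(1 − 0.1004) = −0.75 ln(0.8996)
  = −0.75 × (-0.105805) = 0.079354 substitutions/site.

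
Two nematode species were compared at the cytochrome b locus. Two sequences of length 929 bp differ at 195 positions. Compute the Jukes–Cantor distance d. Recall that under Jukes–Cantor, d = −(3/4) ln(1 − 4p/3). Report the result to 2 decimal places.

p = 195/929 ≈ 0.209903.
d = −(3/4) ln(1 − 4p/3) = −0.75 ln(1 − 0.279871) = −0.75 ln(0.720129)
  = −0.75 × (-0.328325) = 0.246244 substitutions/site.

0.25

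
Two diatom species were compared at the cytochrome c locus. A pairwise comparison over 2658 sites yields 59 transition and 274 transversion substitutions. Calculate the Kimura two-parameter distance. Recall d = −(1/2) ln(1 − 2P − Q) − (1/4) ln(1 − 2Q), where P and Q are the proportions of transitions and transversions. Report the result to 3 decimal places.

0.138

P = 59/2658 ≈ 0.022197 and Q = 274/2658 ≈ 0.103085.
Under the Kimura two-parameter model, d = −½ ln(1 − 2P − Q) − ¼ ln(1 − 2Q).
1 − 2P − Q = 0.852521, giving −½ ln(0.852521) = 0.079779.
1 − 2Q = 0.79383, giving −¼ ln(0.79383) = 0.057721.
d = 0.079779 + 0.057721 = 0.137500.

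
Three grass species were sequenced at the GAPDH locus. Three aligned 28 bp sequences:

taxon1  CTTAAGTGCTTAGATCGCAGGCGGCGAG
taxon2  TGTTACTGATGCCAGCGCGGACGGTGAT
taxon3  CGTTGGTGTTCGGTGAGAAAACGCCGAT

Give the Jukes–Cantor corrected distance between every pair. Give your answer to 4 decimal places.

taxon1–taxon2: 13/28 sites differ → p ≈ 0.464286, d = −0.75 ln(1 − 0.619048) = 0.723811 ≈ 0.7238.
taxon1–taxon3: 14/28 sites differ → p = 0.5, d = −0.75 ln(1 − 0.666667) = 0.823960 ≈ 0.8240.
taxon2–taxon3: 14/28 sites differ → p = 0.5, d = −0.75 ln(1 − 0.666667) = 0.823960 ≈ 0.8240.

d(taxon1,taxon2) = 0.7238, d(taxon1,taxon3) = 0.8240, d(taxon2,taxon3) = 0.8240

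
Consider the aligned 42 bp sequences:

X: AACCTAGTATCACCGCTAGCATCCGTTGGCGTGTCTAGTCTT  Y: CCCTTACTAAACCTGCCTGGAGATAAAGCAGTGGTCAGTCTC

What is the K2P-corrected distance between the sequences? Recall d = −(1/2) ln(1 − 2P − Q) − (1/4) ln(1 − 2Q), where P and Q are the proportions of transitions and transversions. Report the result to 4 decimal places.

0.9831

Of 42 sites, 8 differences are transitions and 15 are transversions, so P = 8/42 ≈ 0.190476 and Q = 15/42 ≈ 0.357143.
Under the Kimura two-parameter model, d = −½ ln(1 − 2P − Q) − ¼ ln(1 − 2Q).
1 − 2P − Q = 0.261905, giving −½ ln(0.261905) = 0.669887.
1 − 2Q = 0.285714, giving −¼ ln(0.285714) = 0.313191.
d = 0.669887 + 0.313191 = 0.983078.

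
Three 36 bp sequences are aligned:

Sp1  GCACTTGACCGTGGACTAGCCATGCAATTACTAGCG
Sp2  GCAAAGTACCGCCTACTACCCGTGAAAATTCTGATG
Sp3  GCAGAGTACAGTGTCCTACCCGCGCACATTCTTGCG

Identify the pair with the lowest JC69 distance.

Sp1–Sp2: 15/36 differ, p = 0.417, d = 0.608.
Sp1–Sp3: 14/36 differ, p = 0.389, d = 0.548.
Sp2–Sp3: 11/36 differ, p = 0.306, d = 0.392.
The smallest distance is between Sp2 and Sp3.

Sp2 and Sp3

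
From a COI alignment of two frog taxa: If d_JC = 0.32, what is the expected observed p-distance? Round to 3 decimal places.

0.260

p = (3/4)(1 − e^(−4d/3)) = 0.75 × (1 − e^(-0.426667)) = 0.75 × (1 − 0.652681) = 0.260489.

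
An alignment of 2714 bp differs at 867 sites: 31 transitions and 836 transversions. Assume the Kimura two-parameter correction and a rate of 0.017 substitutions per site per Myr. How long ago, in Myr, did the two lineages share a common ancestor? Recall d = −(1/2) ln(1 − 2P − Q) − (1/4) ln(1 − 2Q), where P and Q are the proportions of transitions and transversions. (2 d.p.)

12.95

P = 31/2714 ≈ 0.011422 and Q = 836/2714 ≈ 0.308032.
Under the Kimura two-parameter model, d = −½ ln(1 − 2P − Q) − ¼ ln(1 − 2Q).
1 − 2P − Q = 0.669124, giving −½ ln(0.669124) = 0.200893.
1 − 2Q = 0.383936, giving −¼ ln(0.383936) = 0.239320.
d = 0.200893 + 0.239320 = 0.440213.
Under a molecular clock d = 2μt, so t = d/(2μ) = 0.440213 / (2 × 0.017) = 12.95 Myr.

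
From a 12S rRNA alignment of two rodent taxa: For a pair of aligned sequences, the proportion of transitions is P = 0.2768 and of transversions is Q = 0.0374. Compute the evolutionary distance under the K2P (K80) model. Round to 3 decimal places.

0.466

Under the Kimura two-parameter model, d = −½ ln(1 − 2P − Q) − ¼ ln(1 − 2Q).
1 − 2P − Q = 0.409, giving −½ ln(0.409) = 0.447020.
1 − 2Q = 0.9252, giving −¼ ln(0.9252) = 0.019436.
d = 0.447020 + 0.019436 = 0.466456.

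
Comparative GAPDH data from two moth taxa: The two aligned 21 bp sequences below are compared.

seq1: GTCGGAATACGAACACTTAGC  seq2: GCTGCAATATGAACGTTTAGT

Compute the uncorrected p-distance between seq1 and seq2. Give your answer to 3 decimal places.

0.333

The sequences differ at 7 of 21 positions (sites 2, 3, 5, 10, 15, 16, 21).
p = 7/21 = 0.333333… ≈ 0.333 (to 3 d.p.).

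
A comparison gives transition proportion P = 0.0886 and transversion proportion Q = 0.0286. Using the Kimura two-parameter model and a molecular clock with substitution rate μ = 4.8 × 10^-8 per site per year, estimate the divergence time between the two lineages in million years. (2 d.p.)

Under the Kimura two-parameter model, d = −½ ln(1 − 2P − Q) − ¼ ln(1 − 2Q).
1 − 2P − Q = 0.7942, giving −½ ln(0.7942) = 0.115210.
1 − 2Q = 0.9428, giving −¼ ln(0.9428) = 0.014725.
d = 0.115210 + 0.014725 = 0.129935.
Under a molecular clock d = 2μt, so t = d/(2μ) = 0.129935 / (2 × 4.8 × 10^-8) = 1.35 million years.

1.35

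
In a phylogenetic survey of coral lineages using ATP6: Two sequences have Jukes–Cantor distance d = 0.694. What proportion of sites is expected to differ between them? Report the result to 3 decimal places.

0.453

p = (3/4)(1 − e^(−4d/3)) = 0.75 × (1 − e^(-0.925333)) = 0.75 × (1 − 0.396399) = 0.452701.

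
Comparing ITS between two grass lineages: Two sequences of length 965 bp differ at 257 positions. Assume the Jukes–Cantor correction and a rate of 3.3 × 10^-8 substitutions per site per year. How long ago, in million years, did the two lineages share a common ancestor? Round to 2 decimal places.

p = 257/965 ≈ 0.266321.
d = −(3/4) ln(1 − 4p/3) = −0.75 ln(1 − 0.355095) = −0.75 ln(0.644905)
  = −0.75 × (-0.438652) = 0.328989 substitutions/site.
Under a molecular clock d = 2μt, so t = d/(2μ) = 0.328989 / (2 × 3.3 × 10^-8) = 4.98 million years.

4.98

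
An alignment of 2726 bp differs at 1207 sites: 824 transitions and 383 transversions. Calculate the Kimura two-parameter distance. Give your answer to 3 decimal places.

0.766

P = 824/2726 ≈ 0.302274 and Q = 383/2726 ≈ 0.140499.
Under the Kimura two-parameter model, d = −½ ln(1 − 2P − Q) − ¼ ln(1 − 2Q).
1 − 2P − Q = 0.254953, giving −½ ln(0.254953) = 0.683338.
1 − 2Q = 0.719002, giving −¼ ln(0.719002) = 0.082473.
d = 0.683338 + 0.082473 = 0.765811.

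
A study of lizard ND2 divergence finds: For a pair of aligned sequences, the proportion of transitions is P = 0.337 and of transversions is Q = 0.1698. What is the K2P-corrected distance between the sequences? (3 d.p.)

1.032

Under the Kimura two-parameter model, d = −½ ln(1 − 2P − Q) − ¼ ln(1 − 2Q).
1 − 2P − Q = 0.1562, giving −½ ln(0.1562) = 0.928309.
1 − 2Q = 0.6604, giving −¼ ln(0.6604) = 0.103727.
d = 0.928309 + 0.103727 = 1.032036.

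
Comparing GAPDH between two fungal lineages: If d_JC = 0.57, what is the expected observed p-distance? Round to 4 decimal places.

0.3993

p = (3/4)(1 − e^(−4d/3)) = 0.75 × (1 − e^(-0.76)) = 0.75 × (1 − 0.467666) = 0.399251.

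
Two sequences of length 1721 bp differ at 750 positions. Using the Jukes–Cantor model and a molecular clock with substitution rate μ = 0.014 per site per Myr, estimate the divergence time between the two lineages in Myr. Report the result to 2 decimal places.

p = 750/1721 ≈ 0.435793.
d = −(3/4) ln(1 − 4p/3) = −0.75 ln(1 − 0.581057) = −0.75 ln(0.418943)
  = −0.75 × (-0.870020) = 0.652515 substitutions/site.
Under a molecular clock d = 2μt, so t = d/(2μ) = 0.652515 / (2 × 0.014) = 23.30 Myr.

23.30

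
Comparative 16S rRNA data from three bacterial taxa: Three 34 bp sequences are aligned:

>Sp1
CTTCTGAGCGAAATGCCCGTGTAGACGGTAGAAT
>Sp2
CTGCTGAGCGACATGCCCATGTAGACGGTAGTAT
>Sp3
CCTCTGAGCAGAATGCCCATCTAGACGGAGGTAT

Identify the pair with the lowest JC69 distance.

Sp1 and Sp2

Sp1–Sp2: 4/34 differ, p = 0.118, d = 0.128.
Sp1–Sp3: 8/34 differ, p = 0.235, d = 0.282.
Sp2–Sp3: 8/34 differ, p = 0.235, d = 0.282.
The smallest distance is between Sp1 and Sp2.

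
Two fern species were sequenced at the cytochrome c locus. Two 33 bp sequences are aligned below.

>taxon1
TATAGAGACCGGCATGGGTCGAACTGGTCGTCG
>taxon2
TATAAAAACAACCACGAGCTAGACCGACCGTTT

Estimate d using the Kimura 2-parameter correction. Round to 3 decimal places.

1.105

Of 33 sites, 13 differences are transitions and 3 are transversions, so P = 13/33 ≈ 0.393939 and Q = 3/33 ≈ 0.090909.
Under the Kimura two-parameter model, d = −½ ln(1 − 2P − Q) − ¼ ln(1 − 2Q).
1 − 2P − Q = 0.121213, giving −½ ln(0.121213) = 1.055103.
1 − 2Q = 0.818182, giving −¼ ln(0.818182) = 0.050168.
d = 1.055103 + 0.050168 = 1.105271.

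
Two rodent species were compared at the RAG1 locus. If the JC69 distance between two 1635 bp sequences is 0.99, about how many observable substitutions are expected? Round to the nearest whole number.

Invert JC69: p = (3/4)(1 − e^(−4d/3)) = 0.75 × (1 − e^(-1.32)) = 0.75 × (1 − 0.267135) = 0.549649.
Expected differing sites = pL ≈ 0.549649 × 1635 = 898.676115 ≈ 899.

899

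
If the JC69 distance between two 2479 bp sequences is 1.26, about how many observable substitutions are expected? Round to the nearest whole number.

1513

Invert JC69: p = (3/4)(1 − e^(−4d/3)) = 0.75 × (1 − e^(-1.68)) = 0.75 × (1 − 0.186374) = 0.610220.
Expected differing sites = pL ≈ 0.610220 × 2479 = 1512.73538 ≈ 1513.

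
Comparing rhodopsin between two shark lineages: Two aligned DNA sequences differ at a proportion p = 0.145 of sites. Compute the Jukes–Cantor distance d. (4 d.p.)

d = −(3/4) ln(1 − 4p/3) = −0.75 ln(1 − 0.193333) = −0.75 ln(0.806667)
  = −0.75 × (-0.214844) = 0.161133 substitutions/site.

0.1611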